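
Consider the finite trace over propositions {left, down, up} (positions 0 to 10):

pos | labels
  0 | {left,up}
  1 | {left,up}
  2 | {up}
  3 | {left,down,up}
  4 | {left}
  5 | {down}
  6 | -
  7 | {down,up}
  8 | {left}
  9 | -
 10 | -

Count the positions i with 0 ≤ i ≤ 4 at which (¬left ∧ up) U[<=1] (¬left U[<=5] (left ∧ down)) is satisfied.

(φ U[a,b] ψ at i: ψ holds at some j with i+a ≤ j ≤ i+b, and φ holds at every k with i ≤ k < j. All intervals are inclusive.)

Evaluate at each i in [0,4]:
  i=0: ✗ (no rhs in [0,1])
  i=1: ✗ (lhs fails at k=1 before rhs at j=2)
  i=2: ✓ (rhs at j=2)
  i=3: ✓ (rhs at j=3)
  i=4: ✗ (no rhs in [4,5])
Positions where it holds: {2, 3} → 2.

2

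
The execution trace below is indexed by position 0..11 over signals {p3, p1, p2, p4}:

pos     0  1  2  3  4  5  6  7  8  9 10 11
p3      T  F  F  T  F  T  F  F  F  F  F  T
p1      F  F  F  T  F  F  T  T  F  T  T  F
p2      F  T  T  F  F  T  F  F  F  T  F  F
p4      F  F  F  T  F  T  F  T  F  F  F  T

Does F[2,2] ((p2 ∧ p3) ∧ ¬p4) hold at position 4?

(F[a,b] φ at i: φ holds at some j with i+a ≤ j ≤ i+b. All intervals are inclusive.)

Check ((p2 ∧ p3) ∧ ¬p4) at each j in [6,6]:
  j=6: false
No position in the window satisfies it → formula fails.

No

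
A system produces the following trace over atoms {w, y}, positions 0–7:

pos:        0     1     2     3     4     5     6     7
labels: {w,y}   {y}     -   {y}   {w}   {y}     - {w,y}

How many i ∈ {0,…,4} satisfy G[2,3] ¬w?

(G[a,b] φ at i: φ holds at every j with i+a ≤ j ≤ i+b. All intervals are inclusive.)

Evaluate at each i in [0,4]:
  i=0: ✓ (all of [2,3])
  i=1: ✗ (fails at j=4)
  i=2: ✗ (fails at j=4)
  i=3: ✓ (all of [5,6])
  i=4: ✗ (fails at j=7)
Positions where it holds: {0, 3} → 2.

2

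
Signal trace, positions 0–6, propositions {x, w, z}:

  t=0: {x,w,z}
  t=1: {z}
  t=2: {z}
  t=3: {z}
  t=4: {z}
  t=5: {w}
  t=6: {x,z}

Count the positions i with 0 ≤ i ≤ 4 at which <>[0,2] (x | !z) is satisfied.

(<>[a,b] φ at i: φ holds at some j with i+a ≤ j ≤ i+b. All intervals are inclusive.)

Evaluate at each i in [0,4]:
  i=0: ✓ (witness j=0)
  i=1: ✗ (none in [1,3])
  i=2: ✗ (none in [2,4])
  i=3: ✓ (witness j=5)
  i=4: ✓ (witness j=5)
Positions where it holds: {0, 3, 4} → 3.

3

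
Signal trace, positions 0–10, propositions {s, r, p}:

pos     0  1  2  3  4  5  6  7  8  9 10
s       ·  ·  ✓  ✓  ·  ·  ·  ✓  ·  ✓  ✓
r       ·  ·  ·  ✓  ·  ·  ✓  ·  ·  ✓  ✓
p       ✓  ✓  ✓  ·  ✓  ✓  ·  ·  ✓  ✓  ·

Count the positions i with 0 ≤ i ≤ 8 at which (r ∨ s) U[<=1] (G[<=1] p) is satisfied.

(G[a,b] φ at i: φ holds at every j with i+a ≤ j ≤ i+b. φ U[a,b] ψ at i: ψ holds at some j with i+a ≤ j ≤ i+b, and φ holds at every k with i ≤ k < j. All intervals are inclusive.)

6

Evaluate at each i in [0,8]:
  i=0: ✓ (rhs at j=0)
  i=1: ✓ (rhs at j=1)
  i=2: ✗ (no rhs in [2,3])
  i=3: ✓ (rhs at j=4; lhs holds on [3,3])
  i=4: ✓ (rhs at j=4)
  i=5: ✗ (no rhs in [5,6])
  i=6: ✗ (no rhs in [6,7])
  i=7: ✓ (rhs at j=8; lhs holds on [7,7])
  i=8: ✓ (rhs at j=8)
Positions where it holds: {0, 1, 3, 4, 7, 8} → 6.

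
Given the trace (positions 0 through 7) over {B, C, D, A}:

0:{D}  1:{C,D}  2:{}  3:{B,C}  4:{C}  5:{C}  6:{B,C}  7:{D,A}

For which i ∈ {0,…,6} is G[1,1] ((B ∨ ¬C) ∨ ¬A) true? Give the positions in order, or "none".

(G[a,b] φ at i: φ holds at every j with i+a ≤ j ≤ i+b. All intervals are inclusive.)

0, 1, 2, 3, 4, 5, 6

Evaluate at each i in [0,6]:
  i=0: ✓ (all of [1,1])
  i=1: ✓ (all of [2,2])
  i=2: ✓ (all of [3,3])
  i=3: ✓ (all of [4,4])
  i=4: ✓ (all of [5,5])
  i=5: ✓ (all of [6,6])
  i=6: ✓ (all of [7,7])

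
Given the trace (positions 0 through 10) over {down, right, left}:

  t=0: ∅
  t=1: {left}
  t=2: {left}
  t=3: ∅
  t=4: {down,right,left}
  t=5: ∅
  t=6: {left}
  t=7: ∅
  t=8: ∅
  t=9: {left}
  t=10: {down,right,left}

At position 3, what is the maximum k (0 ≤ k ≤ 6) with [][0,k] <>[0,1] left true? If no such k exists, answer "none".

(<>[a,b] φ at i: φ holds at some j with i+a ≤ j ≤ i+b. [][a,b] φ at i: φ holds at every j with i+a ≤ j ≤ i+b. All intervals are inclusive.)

<>[0,1] left must hold from j=3 onward; find where it first fails.
  j=3: holds
  j=4: holds
  j=5: holds
  j=6: holds
  j=7: fails
Holds on [3,6], so largest k = 3.

3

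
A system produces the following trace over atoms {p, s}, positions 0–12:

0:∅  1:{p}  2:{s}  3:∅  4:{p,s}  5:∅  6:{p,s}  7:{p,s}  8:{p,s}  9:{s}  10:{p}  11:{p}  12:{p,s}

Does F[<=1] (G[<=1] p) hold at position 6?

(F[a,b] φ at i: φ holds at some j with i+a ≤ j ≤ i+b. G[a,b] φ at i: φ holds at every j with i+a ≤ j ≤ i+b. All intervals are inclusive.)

Check G[<=1] p at each j in [6,7]:
  j=6: holds on [6,7]
  j=7: holds on [7,8]
Found at j=6 → formula holds.

True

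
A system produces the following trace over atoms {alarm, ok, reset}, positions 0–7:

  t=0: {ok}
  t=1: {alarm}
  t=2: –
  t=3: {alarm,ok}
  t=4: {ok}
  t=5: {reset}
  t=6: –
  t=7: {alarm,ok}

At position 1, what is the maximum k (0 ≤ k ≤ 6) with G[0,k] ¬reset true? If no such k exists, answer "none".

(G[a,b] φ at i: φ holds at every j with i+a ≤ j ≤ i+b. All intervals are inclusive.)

3

¬reset must hold from j=1 onward; find where it first fails.
  j=1: holds
  j=2: holds
  j=3: holds
  j=4: holds
  j=5: fails
Holds on [1,4], so largest k = 3.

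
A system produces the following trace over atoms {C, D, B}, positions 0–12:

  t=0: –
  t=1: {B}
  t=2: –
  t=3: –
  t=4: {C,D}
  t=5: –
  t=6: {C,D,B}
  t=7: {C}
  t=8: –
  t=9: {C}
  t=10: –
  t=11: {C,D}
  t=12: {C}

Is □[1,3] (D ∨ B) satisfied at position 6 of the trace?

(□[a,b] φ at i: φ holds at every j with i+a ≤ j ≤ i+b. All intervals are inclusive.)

Check (D ∨ B) at every j in [7,9]:
  j=7: false
  j=8: false
  j=9: false
Fails at j=7 → formula fails.

No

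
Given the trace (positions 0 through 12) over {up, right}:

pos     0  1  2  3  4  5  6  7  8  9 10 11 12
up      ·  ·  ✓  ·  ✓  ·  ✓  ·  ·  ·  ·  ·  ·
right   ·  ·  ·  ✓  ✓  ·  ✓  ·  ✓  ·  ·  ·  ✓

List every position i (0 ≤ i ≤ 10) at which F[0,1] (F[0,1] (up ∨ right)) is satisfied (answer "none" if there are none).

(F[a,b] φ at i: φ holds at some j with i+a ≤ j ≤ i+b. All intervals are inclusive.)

0, 1, 2, 3, 4, 5, 6, 7, 8, 10

Evaluate at each i in [0,10]:
  i=0: ✓ (witness j=1)
  i=1: ✓ (witness j=1)
  i=2: ✓ (witness j=2)
  i=3: ✓ (witness j=3)
  i=4: ✓ (witness j=4)
  i=5: ✓ (witness j=5)
  i=6: ✓ (witness j=6)
  i=7: ✓ (witness j=7)
  i=8: ✓ (witness j=8)
  i=9: ✗ (none in [9,10])
  i=10: ✓ (witness j=11)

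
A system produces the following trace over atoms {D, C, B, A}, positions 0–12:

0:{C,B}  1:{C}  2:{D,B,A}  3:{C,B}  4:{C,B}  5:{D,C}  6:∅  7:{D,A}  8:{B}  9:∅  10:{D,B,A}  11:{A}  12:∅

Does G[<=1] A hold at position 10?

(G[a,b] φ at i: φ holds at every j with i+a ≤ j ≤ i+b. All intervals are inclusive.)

True

Check A at every j in [10,11]:
  j=10: true
  j=11: true
All positions satisfy it → formula holds.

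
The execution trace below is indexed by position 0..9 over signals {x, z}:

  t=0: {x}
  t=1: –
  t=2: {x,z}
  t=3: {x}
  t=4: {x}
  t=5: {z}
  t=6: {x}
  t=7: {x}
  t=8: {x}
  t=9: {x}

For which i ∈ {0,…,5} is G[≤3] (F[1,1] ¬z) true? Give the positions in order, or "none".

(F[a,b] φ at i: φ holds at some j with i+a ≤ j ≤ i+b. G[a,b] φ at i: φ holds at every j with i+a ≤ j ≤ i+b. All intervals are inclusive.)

Evaluate at each i in [0,5]:
  i=0: ✗ (fails at j=1)
  i=1: ✗ (fails at j=1)
  i=2: ✗ (fails at j=4)
  i=3: ✗ (fails at j=4)
  i=4: ✗ (fails at j=4)
  i=5: ✓ (all of [5,8])

5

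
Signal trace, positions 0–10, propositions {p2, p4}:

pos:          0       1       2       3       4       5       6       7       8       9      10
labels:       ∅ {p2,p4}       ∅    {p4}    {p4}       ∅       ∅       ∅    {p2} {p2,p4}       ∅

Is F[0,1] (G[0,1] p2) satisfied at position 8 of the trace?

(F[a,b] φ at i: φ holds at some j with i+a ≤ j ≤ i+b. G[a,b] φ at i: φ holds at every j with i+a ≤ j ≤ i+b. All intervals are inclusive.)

Check G[0,1] p2 at each j in [8,9]:
  j=8: holds on [8,9]
  j=9: fails at 10
Found at j=8 → formula holds.

Yes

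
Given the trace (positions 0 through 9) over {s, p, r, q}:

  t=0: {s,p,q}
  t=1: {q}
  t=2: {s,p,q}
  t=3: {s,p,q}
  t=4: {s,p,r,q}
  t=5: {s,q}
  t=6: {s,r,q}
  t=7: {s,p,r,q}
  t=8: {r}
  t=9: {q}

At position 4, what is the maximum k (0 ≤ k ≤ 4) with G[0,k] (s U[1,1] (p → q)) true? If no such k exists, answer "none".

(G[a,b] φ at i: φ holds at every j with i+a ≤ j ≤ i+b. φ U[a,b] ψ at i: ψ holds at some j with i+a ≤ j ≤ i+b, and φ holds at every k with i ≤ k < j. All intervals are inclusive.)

3

(s U[1,1] (p → q)) must hold from j=4 onward; find where it first fails.
  j=4: holds
  j=5: holds
  j=6: holds
  j=7: holds
  j=8: fails
Holds on [4,7], so largest k = 3.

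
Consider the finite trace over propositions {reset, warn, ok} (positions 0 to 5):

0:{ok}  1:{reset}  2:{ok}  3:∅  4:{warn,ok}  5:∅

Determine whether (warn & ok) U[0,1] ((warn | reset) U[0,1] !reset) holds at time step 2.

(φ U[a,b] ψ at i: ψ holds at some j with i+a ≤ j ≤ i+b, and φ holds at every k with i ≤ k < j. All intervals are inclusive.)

Holds

Need some j in [2,3] with ((warn | reset) U[0,1] !reset), and (warn & ok) at every k in [2,j-1].
  j=2: ((warn | reset) U[0,1] !reset) holds; no prefix to check → satisfied.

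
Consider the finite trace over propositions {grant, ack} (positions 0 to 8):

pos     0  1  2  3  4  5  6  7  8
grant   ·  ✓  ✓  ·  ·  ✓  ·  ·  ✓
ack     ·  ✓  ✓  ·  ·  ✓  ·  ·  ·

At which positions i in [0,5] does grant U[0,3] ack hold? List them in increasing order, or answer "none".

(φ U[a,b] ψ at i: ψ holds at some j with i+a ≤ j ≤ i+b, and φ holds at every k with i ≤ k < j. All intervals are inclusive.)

1, 2, 5

Evaluate at each i in [0,5]:
  i=0: ✗ (lhs fails at k=0 before rhs at j=1)
  i=1: ✓ (rhs at j=1)
  i=2: ✓ (rhs at j=2)
  i=3: ✗ (lhs fails at k=3 before rhs at j=5)
  i=4: ✗ (lhs fails at k=4 before rhs at j=5)
  i=5: ✓ (rhs at j=5)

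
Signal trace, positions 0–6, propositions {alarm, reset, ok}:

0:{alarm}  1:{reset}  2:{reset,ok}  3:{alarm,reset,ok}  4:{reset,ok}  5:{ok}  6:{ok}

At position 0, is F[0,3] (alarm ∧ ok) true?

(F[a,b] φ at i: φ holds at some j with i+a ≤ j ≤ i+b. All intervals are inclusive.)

Check (alarm ∧ ok) at each j in [0,3]:
  j=0: false
  j=1: false
  j=2: false
  j=3: true
Found at j=3 → formula holds.

True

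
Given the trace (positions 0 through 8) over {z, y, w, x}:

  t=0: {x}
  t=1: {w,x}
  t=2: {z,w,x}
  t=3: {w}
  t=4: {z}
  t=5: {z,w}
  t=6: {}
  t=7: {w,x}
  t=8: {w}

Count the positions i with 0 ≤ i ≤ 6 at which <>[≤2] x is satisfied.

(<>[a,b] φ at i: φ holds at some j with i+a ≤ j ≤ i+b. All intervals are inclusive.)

Evaluate at each i in [0,6]:
  i=0: ✓ (witness j=0)
  i=1: ✓ (witness j=1)
  i=2: ✓ (witness j=2)
  i=3: ✗ (none in [3,5])
  i=4: ✗ (none in [4,6])
  i=5: ✓ (witness j=7)
  i=6: ✓ (witness j=7)
Positions where it holds: {0, 1, 2, 5, 6} → 5.

5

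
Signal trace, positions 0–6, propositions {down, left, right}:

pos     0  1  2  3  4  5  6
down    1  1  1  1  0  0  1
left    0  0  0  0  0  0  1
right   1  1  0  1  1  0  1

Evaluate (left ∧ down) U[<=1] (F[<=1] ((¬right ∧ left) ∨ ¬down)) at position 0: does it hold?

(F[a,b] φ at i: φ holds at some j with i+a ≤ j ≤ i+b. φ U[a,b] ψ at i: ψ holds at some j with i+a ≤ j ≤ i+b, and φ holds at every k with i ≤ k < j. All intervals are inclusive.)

No

Need some j in [0,1] with F[<=1] ((¬right ∧ left) ∨ ¬down), and (left ∧ down) at every k in [0,j-1].
  j=0: F[<=1] ((¬right ∧ left) ∨ ¬down) — fails (none in [0,1]).
  j=1: F[<=1] ((¬right ∧ left) ∨ ¬down) — fails (none in [1,2]).
No j in the window works → until fails.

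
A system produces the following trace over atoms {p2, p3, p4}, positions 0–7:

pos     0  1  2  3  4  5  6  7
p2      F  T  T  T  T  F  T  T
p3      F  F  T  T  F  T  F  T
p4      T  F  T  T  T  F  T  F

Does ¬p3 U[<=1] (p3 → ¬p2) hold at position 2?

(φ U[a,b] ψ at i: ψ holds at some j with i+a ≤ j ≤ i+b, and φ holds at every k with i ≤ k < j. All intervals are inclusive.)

Need some j in [2,3] with (p3 → ¬p2), and ¬p3 at every k in [2,j-1].
  j=2: (p3 → ¬p2) false.
  j=3: (p3 → ¬p2) false.
No j in the window works → until fails.

Does not hold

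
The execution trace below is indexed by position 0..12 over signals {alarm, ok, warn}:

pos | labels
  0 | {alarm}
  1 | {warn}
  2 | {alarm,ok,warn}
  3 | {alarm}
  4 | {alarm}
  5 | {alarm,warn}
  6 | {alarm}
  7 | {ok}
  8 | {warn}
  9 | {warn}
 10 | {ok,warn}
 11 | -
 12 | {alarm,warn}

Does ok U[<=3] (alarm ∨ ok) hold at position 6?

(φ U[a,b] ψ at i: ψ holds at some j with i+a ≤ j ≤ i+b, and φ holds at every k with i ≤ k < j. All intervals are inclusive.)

Need some j in [6,9] with (alarm ∨ ok), and ok at every k in [6,j-1].
  j=6: (alarm ∨ ok) holds; no prefix to check → satisfied.

Holds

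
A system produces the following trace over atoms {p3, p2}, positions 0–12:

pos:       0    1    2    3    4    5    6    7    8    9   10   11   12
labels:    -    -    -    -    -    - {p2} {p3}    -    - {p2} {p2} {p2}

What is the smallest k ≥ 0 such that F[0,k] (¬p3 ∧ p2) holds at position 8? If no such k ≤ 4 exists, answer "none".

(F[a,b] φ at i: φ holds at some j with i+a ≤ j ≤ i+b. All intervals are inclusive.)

2

Scan j = 8,9,… for (¬p3 ∧ p2):
  j=8: fails
  j=9: fails
  j=10: holds
First hit at j=10, so smallest k = 10-8 = 2.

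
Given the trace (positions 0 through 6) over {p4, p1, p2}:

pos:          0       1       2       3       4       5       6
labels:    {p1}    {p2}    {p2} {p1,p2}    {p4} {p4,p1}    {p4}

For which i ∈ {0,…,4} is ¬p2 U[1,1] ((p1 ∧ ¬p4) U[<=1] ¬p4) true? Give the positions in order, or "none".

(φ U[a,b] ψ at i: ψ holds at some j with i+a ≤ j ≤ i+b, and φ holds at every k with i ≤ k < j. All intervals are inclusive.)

Evaluate at each i in [0,4]:
  i=0: ✓ (rhs at j=1; lhs holds on [0,0])
  i=1: ✗ (lhs fails at k=1 before rhs at j=2)
  i=2: ✗ (lhs fails at k=2 before rhs at j=3)
  i=3: ✗ (no rhs in [4,4])
  i=4: ✗ (no rhs in [5,5])

0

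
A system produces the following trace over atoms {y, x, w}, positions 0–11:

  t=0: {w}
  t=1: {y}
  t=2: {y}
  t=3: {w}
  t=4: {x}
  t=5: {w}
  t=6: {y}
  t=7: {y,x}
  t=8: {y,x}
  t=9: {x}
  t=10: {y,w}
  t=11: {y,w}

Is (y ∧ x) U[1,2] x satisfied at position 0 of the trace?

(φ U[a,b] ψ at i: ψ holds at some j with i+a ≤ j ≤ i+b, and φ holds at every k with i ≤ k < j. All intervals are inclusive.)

False

Need some j in [1,2] with x, and (y ∧ x) at every k in [0,j-1].
  j=1: x false.
  j=2: x false.
No j in the window works → until fails.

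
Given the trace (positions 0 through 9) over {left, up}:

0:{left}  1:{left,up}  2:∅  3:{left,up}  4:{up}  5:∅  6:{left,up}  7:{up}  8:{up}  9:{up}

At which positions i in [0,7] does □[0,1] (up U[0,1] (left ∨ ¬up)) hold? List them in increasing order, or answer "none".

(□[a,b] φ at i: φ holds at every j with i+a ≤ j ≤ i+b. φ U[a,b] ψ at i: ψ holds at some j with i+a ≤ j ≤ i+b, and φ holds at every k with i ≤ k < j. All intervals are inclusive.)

0, 1, 2, 3, 4, 5

Evaluate at each i in [0,7]:
  i=0: ✓ (all of [0,1])
  i=1: ✓ (all of [1,2])
  i=2: ✓ (all of [2,3])
  i=3: ✓ (all of [3,4])
  i=4: ✓ (all of [4,5])
  i=5: ✓ (all of [5,6])
  i=6: ✗ (fails at j=7)
  i=7: ✗ (fails at j=7)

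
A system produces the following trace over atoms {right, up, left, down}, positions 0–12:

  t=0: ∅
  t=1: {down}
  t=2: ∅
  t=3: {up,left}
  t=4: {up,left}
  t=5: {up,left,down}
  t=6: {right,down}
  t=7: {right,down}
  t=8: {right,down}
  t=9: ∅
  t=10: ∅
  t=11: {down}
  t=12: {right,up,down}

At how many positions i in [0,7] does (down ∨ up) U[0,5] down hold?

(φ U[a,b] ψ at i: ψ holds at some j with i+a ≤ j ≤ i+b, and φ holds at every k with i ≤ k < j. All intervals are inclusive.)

Evaluate at each i in [0,7]:
  i=0: ✗ (lhs fails at k=0 before rhs at j=1)
  i=1: ✓ (rhs at j=1)
  i=2: ✗ (lhs fails at k=2 before rhs at j=5)
  i=3: ✓ (rhs at j=5; lhs holds on [3,4])
  i=4: ✓ (rhs at j=5; lhs holds on [4,4])
  i=5: ✓ (rhs at j=5)
  i=6: ✓ (rhs at j=6)
  i=7: ✓ (rhs at j=7)
Positions where it holds: {1, 3, 4, 5, 6, 7} → 6.

6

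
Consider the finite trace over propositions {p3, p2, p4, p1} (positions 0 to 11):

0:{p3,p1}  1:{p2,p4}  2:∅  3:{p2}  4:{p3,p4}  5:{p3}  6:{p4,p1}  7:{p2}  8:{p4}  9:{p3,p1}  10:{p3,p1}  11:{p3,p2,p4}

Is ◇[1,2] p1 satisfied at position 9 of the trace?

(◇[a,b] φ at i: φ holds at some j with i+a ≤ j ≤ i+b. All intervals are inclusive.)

Check p1 at each j in [10,11]:
  j=10: true
  j=11: false
Found at j=10 → formula holds.

Holds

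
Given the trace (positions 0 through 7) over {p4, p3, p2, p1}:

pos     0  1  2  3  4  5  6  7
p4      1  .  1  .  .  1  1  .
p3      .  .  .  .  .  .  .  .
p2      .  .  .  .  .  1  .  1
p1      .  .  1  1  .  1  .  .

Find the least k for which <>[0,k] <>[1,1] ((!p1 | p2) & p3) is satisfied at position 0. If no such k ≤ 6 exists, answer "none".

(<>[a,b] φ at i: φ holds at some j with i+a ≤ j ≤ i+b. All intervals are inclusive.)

none

Scan j = 0,1,… for <>[1,1] ((!p1 | p2) & p3):
  j=0: fails
  j=1: fails
  j=2: fails
  j=3: fails
  j=4: fails
  j=5: fails
  j=6: fails
No j in [0,6] satisfies it → none.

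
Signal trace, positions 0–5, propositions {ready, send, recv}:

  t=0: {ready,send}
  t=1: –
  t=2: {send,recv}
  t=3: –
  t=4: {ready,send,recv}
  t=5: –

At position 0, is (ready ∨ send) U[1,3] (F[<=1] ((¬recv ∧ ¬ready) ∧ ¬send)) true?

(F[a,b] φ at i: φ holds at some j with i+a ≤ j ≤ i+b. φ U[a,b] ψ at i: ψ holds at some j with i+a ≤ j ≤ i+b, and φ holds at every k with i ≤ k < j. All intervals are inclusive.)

Need some j in [1,3] with F[<=1] ((¬recv ∧ ¬ready) ∧ ¬send), and (ready ∨ send) at every k in [0,j-1].
  j=1: F[<=1] ((¬recv ∧ ¬ready) ∧ ¬send) holds; (ready ∨ send) holds at every k in [0,0] → satisfied.

Holds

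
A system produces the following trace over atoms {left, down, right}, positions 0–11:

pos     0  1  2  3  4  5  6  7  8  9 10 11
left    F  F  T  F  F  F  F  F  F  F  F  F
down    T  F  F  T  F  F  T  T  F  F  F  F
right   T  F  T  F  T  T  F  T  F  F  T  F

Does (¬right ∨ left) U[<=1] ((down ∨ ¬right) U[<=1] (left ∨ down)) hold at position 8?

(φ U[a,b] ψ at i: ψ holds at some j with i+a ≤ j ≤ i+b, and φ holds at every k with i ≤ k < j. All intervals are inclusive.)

Need some j in [8,9] with ((down ∨ ¬right) U[<=1] (left ∨ down)), and (¬right ∨ left) at every k in [8,j-1].
  j=8: ((down ∨ ¬right) U[<=1] (left ∨ down)) — fails.
  j=9: ((down ∨ ¬right) U[<=1] (left ∨ down)) — fails.
No j in the window works → until fails.

False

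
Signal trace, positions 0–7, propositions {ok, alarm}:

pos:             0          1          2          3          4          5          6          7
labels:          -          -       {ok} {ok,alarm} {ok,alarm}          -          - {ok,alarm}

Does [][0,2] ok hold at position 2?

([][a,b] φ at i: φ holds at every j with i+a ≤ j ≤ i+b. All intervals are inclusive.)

Check ok at every j in [2,4]:
  j=2: true
  j=3: true
  j=4: true
All positions satisfy it → formula holds.

True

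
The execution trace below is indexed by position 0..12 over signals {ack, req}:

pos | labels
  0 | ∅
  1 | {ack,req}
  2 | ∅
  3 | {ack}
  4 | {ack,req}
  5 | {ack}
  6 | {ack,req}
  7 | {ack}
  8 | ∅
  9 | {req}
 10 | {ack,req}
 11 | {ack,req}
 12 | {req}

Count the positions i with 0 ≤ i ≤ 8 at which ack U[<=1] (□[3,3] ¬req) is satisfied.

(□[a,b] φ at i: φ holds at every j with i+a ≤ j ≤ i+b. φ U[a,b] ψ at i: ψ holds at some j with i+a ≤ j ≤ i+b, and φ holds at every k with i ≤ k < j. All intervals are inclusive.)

Evaluate at each i in [0,8]:
  i=0: ✓ (rhs at j=0)
  i=1: ✓ (rhs at j=2; lhs holds on [1,1])
  i=2: ✓ (rhs at j=2)
  i=3: ✓ (rhs at j=4; lhs holds on [3,3])
  i=4: ✓ (rhs at j=4)
  i=5: ✓ (rhs at j=5)
  i=6: ✗ (no rhs in [6,7])
  i=7: ✗ (no rhs in [7,8])
  i=8: ✗ (no rhs in [8,9])
Positions where it holds: {0, 1, 2, 3, 4, 5} → 6.

6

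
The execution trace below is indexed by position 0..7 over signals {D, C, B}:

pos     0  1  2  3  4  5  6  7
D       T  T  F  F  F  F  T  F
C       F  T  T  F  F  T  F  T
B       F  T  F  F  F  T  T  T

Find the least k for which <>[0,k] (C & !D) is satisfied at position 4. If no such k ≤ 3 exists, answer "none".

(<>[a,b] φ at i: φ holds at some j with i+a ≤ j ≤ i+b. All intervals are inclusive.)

1

Scan j = 4,5,… for (C & !D):
  j=4: fails
  j=5: holds
First hit at j=5, so smallest k = 5-4 = 1.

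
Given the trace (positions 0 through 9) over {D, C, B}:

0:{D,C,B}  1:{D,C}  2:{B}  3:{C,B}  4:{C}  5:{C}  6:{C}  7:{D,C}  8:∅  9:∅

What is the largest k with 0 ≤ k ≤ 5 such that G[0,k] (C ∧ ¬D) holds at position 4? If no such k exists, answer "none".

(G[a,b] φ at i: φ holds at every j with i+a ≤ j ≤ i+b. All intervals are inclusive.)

2

(C ∧ ¬D) must hold from j=4 onward; find where it first fails.
  j=4: holds
  j=5: holds
  j=6: holds
  j=7: fails
Holds on [4,6], so largest k = 2.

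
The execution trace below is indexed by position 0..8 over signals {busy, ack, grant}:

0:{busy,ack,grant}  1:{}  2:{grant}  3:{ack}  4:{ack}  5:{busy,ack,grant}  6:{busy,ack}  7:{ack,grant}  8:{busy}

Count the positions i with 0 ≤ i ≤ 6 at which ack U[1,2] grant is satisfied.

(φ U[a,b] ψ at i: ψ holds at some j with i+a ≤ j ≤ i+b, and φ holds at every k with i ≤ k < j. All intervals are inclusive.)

Evaluate at each i in [0,6]:
  i=0: ✗ (lhs fails at k=1 before rhs at j=2)
  i=1: ✗ (lhs fails at k=1 before rhs at j=2)
  i=2: ✗ (no rhs in [3,4])
  i=3: ✓ (rhs at j=5; lhs holds on [3,4])
  i=4: ✓ (rhs at j=5; lhs holds on [4,4])
  i=5: ✓ (rhs at j=7; lhs holds on [5,6])
  i=6: ✓ (rhs at j=7; lhs holds on [6,6])
Positions where it holds: {3, 4, 5, 6} → 4.

4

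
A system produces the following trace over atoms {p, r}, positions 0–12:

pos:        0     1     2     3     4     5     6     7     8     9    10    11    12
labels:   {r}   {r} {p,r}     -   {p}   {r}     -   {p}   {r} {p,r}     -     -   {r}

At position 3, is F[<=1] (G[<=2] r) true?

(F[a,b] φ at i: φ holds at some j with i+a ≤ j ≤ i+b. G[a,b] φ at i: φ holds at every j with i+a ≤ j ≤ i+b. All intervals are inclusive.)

False

Check G[<=2] r at each j in [3,4]:
  j=3: fails at 3
  j=4: fails at 4
No position in the window satisfies it → formula fails.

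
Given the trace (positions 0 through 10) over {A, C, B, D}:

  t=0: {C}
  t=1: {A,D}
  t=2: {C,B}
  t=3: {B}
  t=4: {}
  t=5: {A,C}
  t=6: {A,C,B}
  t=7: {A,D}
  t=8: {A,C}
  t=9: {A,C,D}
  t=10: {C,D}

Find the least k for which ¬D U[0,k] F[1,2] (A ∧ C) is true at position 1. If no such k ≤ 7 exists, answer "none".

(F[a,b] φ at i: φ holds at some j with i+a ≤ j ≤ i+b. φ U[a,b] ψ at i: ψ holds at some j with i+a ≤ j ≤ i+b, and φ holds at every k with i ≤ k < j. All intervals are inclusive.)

Need earliest j ≥ 1 with F[1,2] (A ∧ C), and ¬D at every k in [1,j-1].
  j=1: rhs fails.
  j=2: rhs fails.
  j=3: rhs holds but lhs fails at k=1.
  j=4: rhs holds but lhs fails at k=1.
  j=5: rhs holds but lhs fails at k=1.
  j=6: rhs holds but lhs fails at k=1.
  j=7: rhs holds but lhs fails at k=1.
  j=8: rhs holds but lhs fails at k=1.
No witness within the range → none.

none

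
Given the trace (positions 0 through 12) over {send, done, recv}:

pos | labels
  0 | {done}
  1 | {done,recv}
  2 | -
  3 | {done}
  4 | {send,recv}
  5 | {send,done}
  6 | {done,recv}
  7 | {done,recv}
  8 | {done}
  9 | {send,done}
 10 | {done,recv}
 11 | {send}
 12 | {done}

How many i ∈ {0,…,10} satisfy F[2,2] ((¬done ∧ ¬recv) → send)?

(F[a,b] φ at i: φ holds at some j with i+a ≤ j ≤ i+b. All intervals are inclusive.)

10

Evaluate at each i in [0,10]:
  i=0: ✗ (none in [2,2])
  i=1: ✓ (witness j=3)
  i=2: ✓ (witness j=4)
  i=3: ✓ (witness j=5)
  i=4: ✓ (witness j=6)
  i=5: ✓ (witness j=7)
  i=6: ✓ (witness j=8)
  i=7: ✓ (witness j=9)
  i=8: ✓ (witness j=10)
  i=9: ✓ (witness j=11)
  i=10: ✓ (witness j=12)
Positions where it holds: {1, 2, 3, 4, 5, 6, 7, 8, 9, 10} → 10.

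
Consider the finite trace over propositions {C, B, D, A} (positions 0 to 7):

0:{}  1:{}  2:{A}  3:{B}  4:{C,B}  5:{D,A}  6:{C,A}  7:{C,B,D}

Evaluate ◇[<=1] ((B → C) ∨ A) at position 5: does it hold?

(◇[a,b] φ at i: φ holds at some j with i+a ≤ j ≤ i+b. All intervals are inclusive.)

Check ((B → C) ∨ A) at each j in [5,6]:
  j=5: true
  j=6: true
Found at j=5 → formula holds.

Holds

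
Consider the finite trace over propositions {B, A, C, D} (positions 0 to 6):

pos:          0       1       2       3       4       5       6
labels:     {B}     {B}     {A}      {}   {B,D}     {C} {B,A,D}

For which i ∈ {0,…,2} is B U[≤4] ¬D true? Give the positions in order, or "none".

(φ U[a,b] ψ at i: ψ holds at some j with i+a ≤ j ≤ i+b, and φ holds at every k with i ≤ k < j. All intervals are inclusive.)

0, 1, 2

Evaluate at each i in [0,2]:
  i=0: ✓ (rhs at j=0)
  i=1: ✓ (rhs at j=1)
  i=2: ✓ (rhs at j=2)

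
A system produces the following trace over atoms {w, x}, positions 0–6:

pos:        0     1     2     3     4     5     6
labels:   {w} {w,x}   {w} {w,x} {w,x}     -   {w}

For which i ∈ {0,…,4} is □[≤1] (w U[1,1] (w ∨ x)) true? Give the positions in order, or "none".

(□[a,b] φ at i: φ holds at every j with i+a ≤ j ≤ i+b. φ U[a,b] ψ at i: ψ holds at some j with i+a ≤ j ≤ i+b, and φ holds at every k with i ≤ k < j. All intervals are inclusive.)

0, 1, 2

Evaluate at each i in [0,4]:
  i=0: ✓ (all of [0,1])
  i=1: ✓ (all of [1,2])
  i=2: ✓ (all of [2,3])
  i=3: ✗ (fails at j=4)
  i=4: ✗ (fails at j=4)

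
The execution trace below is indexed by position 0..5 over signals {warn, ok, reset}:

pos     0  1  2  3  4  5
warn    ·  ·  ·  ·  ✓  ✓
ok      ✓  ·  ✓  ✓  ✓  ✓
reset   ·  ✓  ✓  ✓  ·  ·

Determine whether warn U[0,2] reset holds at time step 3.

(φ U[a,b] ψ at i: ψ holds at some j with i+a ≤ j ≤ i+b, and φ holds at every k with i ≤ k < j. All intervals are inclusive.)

Holds

Need some j in [3,5] with reset, and warn at every k in [3,j-1].
  j=3: reset holds; no prefix to check → satisfied.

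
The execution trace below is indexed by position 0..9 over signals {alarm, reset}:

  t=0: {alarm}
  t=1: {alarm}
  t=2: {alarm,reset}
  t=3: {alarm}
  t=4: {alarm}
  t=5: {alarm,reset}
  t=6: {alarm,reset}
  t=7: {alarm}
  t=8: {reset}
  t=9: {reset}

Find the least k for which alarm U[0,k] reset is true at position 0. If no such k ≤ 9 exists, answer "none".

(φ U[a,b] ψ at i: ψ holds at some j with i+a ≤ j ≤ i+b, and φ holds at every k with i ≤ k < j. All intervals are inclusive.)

2

Need earliest j ≥ 0 with reset, and alarm at every k in [0,j-1].
  j=0: rhs fails.
  j=1: rhs fails.
  j=2: rhs holds; lhs holds on [0,1]. k = 2.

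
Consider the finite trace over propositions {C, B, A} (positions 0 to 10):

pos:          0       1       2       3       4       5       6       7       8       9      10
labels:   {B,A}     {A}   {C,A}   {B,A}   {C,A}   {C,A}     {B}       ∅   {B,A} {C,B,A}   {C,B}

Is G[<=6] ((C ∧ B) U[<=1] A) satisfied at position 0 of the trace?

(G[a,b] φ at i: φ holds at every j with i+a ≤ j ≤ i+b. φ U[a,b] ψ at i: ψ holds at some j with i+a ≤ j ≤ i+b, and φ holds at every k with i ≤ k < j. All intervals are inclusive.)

Check ((C ∧ B) U[<=1] A) at every j in [0,6]:
  j=0: holds
  j=1: holds
  j=2: holds
  j=3: holds
  j=4: holds
  j=5: holds
  j=6: fails
Fails at j=6 → formula fails.

No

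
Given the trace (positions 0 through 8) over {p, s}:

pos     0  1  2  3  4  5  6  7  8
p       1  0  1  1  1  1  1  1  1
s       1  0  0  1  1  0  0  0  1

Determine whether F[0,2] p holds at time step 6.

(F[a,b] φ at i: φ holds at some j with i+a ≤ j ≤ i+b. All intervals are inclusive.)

Holds

Check p at each j in [6,8]:
  j=6: true
  j=7: true
  j=8: true
Found at j=6 → formula holds.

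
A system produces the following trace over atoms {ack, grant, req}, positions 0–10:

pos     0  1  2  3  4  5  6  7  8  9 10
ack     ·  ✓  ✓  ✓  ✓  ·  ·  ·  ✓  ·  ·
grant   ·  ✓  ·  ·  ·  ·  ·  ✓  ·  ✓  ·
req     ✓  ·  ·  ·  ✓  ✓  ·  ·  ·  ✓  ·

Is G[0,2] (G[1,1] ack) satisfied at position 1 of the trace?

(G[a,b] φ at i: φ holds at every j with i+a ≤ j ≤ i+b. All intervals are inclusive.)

Check G[1,1] ack at every j in [1,3]:
  j=1: holds on [2,2]
  j=2: holds on [3,3]
  j=3: holds on [4,4]
All positions satisfy it → formula holds.

Yes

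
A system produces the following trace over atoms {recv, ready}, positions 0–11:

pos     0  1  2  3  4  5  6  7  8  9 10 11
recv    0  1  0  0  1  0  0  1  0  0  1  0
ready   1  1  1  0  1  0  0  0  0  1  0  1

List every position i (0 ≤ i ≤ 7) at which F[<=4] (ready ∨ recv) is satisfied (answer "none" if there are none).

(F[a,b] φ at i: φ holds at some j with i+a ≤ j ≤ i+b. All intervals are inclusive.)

0, 1, 2, 3, 4, 5, 6, 7

Evaluate at each i in [0,7]:
  i=0: ✓ (witness j=0)
  i=1: ✓ (witness j=1)
  i=2: ✓ (witness j=2)
  i=3: ✓ (witness j=4)
  i=4: ✓ (witness j=4)
  i=5: ✓ (witness j=7)
  i=6: ✓ (witness j=7)
  i=7: ✓ (witness j=7)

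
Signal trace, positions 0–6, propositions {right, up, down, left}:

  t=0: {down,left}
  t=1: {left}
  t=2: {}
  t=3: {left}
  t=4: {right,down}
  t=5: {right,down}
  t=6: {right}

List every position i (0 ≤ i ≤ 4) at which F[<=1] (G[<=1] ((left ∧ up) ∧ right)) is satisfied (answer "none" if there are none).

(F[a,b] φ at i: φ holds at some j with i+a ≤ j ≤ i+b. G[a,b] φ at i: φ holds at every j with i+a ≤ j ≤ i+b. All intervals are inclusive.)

Evaluate at each i in [0,4]:
  i=0: ✗ (none in [0,1])
  i=1: ✗ (none in [1,2])
  i=2: ✗ (none in [2,3])
  i=3: ✗ (none in [3,4])
  i=4: ✗ (none in [4,5])

none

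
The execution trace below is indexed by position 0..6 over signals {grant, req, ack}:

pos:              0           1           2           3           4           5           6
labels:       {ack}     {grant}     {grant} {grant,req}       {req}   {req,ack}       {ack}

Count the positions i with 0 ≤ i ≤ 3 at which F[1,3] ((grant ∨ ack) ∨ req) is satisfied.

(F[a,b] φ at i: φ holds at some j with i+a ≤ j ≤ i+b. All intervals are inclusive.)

Evaluate at each i in [0,3]:
  i=0: ✓ (witness j=1)
  i=1: ✓ (witness j=2)
  i=2: ✓ (witness j=3)
  i=3: ✓ (witness j=4)
Positions where it holds: {0, 1, 2, 3} → 4.

4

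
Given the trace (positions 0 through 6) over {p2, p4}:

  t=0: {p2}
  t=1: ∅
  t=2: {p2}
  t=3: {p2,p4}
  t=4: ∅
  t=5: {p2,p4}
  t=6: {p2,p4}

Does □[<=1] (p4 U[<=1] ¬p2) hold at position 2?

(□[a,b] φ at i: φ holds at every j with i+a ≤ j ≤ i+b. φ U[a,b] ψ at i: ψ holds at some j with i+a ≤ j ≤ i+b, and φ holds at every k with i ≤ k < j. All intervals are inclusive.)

No

Check (p4 U[<=1] ¬p2) at every j in [2,3]:
  j=2: fails
  j=3: holds
Fails at j=2 → formula fails.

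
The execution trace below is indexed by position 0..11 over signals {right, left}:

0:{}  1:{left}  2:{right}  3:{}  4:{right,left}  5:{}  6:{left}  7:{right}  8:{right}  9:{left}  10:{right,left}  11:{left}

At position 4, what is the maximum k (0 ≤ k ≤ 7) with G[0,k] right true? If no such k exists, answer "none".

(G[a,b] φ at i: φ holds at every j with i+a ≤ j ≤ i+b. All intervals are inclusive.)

right must hold from j=4 onward; find where it first fails.
  j=4: holds
  j=5: fails
Holds on [4,4], so largest k = 0.

0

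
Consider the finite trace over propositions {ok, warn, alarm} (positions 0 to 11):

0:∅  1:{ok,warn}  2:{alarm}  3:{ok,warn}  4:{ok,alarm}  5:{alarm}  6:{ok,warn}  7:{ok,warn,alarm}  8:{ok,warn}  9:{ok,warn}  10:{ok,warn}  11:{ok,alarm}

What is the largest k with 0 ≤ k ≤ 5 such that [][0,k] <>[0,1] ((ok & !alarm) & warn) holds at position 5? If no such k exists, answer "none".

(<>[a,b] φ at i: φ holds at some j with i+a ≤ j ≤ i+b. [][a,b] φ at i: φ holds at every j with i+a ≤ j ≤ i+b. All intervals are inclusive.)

5

<>[0,1] ((ok & !alarm) & warn) must hold from j=5 onward; find where it first fails.
  j=5: holds
  j=6: holds
  j=7: holds
  j=8: holds
  j=9: holds
  j=10: holds
Holds through j=10; largest k = 5.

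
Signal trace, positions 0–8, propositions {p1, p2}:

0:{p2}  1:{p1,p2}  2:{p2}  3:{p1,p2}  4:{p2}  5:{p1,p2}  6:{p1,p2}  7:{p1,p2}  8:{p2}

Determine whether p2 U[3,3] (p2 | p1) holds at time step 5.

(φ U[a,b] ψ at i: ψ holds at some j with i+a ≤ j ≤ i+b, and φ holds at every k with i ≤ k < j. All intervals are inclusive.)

Need some j in [8,8] with (p2 | p1), and p2 at every k in [5,j-1].
  j=8: (p2 | p1) holds; p2 holds at every k in [5,7] → satisfied.

True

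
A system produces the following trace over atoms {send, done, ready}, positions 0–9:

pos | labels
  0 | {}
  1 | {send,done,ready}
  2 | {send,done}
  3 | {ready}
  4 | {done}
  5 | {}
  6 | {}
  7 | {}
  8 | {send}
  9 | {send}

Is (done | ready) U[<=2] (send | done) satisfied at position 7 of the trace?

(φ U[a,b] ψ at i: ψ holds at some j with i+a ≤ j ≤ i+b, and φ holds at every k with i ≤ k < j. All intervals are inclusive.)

Need some j in [7,9] with (send | done), and (done | ready) at every k in [7,j-1].
  j=7: (send | done) false.
  j=8: (send | done) holds, but (done | ready) fails at k=7 → not this j.
  j=9: (send | done) holds, but (done | ready) fails at k=7 → not this j.
No j in the window works → until fails.

False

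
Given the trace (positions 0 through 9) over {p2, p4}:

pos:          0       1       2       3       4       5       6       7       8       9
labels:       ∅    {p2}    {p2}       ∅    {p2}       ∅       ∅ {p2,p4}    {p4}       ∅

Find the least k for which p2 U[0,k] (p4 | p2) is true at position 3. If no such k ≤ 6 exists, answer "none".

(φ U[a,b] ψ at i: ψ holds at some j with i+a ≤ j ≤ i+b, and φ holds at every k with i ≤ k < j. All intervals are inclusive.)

Need earliest j ≥ 3 with (p4 | p2), and p2 at every k in [3,j-1].
  j=3: rhs fails.
  j=4: rhs holds but lhs fails at k=3.
  j=5: rhs fails.
  j=6: rhs fails.
  j=7: rhs holds but lhs fails at k=3.
  j=8: rhs holds but lhs fails at k=3.
  j=9: rhs fails.
No witness within the range → none.

none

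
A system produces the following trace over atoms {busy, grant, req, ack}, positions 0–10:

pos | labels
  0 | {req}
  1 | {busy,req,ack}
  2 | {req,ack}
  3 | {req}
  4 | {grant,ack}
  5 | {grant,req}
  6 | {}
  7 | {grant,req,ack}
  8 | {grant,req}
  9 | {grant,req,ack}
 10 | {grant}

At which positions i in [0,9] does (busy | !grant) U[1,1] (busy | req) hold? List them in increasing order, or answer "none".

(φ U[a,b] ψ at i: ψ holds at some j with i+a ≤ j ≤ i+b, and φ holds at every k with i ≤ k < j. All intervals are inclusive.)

0, 1, 2, 6

Evaluate at each i in [0,9]:
  i=0: ✓ (rhs at j=1; lhs holds on [0,0])
  i=1: ✓ (rhs at j=2; lhs holds on [1,1])
  i=2: ✓ (rhs at j=3; lhs holds on [2,2])
  i=3: ✗ (no rhs in [4,4])
  i=4: ✗ (lhs fails at k=4 before rhs at j=5)
  i=5: ✗ (no rhs in [6,6])
  i=6: ✓ (rhs at j=7; lhs holds on [6,6])
  i=7: ✗ (lhs fails at k=7 before rhs at j=8)
  i=8: ✗ (lhs fails at k=8 before rhs at j=9)
  i=9: ✗ (no rhs in [10,10])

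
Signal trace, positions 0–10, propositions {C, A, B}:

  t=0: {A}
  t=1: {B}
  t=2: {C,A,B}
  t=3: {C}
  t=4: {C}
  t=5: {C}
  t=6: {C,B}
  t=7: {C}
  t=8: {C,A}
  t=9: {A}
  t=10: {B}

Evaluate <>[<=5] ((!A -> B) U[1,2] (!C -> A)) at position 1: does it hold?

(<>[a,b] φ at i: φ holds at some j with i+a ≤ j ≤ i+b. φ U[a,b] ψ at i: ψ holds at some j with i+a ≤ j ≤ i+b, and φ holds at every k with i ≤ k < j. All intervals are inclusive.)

Holds

Check ((!A -> B) U[1,2] (!C -> A)) at each j in [1,6]:
  j=1: holds
  j=2: holds
  j=3: fails
  j=4: fails
  j=5: fails
  j=6: holds
Found at j=1 → formula holds.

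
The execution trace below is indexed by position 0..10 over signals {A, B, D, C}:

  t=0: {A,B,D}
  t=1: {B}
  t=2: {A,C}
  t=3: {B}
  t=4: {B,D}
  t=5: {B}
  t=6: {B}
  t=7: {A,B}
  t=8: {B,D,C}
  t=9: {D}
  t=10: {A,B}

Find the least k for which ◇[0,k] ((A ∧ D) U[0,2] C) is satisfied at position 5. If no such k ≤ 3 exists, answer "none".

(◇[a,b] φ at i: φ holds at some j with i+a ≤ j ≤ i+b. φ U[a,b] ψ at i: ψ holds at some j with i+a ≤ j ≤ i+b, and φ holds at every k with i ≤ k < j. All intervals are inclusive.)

Scan j = 5,6,… for ((A ∧ D) U[0,2] C):
  j=5: fails
  j=6: fails
  j=7: fails
  j=8: holds
First hit at j=8, so smallest k = 8-5 = 3.

3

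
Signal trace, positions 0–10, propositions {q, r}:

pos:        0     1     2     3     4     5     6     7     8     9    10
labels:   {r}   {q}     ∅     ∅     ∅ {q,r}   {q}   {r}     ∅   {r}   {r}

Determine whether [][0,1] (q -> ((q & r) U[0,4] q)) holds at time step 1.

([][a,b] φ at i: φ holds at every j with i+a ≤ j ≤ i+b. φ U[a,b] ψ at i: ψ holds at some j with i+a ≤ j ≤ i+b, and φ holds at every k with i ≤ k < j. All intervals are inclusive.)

True

Check (q -> ((q & r) U[0,4] q)) at every j in [1,2]:
  j=1: antecedent true; consequent holds → ✓
  j=2: antecedent false → ✓
All positions satisfy it → formula holds.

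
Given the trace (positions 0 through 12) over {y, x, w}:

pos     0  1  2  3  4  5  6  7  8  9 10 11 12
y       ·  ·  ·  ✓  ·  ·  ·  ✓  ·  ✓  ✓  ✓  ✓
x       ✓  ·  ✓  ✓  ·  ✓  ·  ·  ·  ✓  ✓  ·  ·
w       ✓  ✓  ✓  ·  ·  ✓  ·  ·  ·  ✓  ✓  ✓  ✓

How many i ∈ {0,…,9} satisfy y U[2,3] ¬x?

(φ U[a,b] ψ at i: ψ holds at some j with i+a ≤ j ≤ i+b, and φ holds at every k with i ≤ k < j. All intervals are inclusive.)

Evaluate at each i in [0,9]:
  i=0: ✗ (no rhs in [2,3])
  i=1: ✗ (lhs fails at k=1 before rhs at j=4)
  i=2: ✗ (lhs fails at k=2 before rhs at j=4)
  i=3: ✗ (lhs fails at k=4 before rhs at j=6)
  i=4: ✗ (lhs fails at k=4 before rhs at j=6)
  i=5: ✗ (lhs fails at k=5 before rhs at j=7)
  i=6: ✗ (lhs fails at k=6 before rhs at j=8)
  i=7: ✗ (no rhs in [9,10])
  i=8: ✗ (lhs fails at k=8 before rhs at j=11)
  i=9: ✓ (rhs at j=11; lhs holds on [9,10])
Positions where it holds: {9} → 1.

1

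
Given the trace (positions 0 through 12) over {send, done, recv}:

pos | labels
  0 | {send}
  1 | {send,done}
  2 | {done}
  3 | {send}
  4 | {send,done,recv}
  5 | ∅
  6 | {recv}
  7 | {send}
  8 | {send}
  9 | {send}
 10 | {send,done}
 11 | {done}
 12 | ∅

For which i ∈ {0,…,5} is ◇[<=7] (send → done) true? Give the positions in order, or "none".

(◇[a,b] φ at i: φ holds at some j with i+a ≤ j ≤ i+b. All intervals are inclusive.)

Evaluate at each i in [0,5]:
  i=0: ✓ (witness j=1)
  i=1: ✓ (witness j=1)
  i=2: ✓ (witness j=2)
  i=3: ✓ (witness j=4)
  i=4: ✓ (witness j=4)
  i=5: ✓ (witness j=5)

0, 1, 2, 3, 4, 5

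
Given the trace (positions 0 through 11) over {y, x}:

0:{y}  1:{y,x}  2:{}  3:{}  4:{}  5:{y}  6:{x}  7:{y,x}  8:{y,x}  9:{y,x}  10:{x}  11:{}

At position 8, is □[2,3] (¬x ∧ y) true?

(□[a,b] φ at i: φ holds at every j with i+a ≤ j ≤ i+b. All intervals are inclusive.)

Check (¬x ∧ y) at every j in [10,11]:
  j=10: false
  j=11: false
Fails at j=10 → formula fails.

Does not hold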